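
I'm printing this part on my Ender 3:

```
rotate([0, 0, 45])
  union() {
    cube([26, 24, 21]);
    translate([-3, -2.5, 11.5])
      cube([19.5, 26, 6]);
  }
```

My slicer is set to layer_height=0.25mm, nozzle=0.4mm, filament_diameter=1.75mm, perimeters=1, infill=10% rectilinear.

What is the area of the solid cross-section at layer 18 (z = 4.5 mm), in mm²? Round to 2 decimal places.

At z = 4.5 mm: the cube is present — its section is the full 26×24 rectangle (area 624.00 mm²); the cube at (-3, -2.5) is absent (z outside [11.5, 17.5]); Merging all regions: only the 26×24 cube is present, so the union is just that shape — area = 624.00 mm²; (rotated 45° about Z; rotation is an isometry so areas/perimeters/island counts are preserved). Overall, the cross-section is a single solid region. Net area = 624.00 mm².

624.00 mm²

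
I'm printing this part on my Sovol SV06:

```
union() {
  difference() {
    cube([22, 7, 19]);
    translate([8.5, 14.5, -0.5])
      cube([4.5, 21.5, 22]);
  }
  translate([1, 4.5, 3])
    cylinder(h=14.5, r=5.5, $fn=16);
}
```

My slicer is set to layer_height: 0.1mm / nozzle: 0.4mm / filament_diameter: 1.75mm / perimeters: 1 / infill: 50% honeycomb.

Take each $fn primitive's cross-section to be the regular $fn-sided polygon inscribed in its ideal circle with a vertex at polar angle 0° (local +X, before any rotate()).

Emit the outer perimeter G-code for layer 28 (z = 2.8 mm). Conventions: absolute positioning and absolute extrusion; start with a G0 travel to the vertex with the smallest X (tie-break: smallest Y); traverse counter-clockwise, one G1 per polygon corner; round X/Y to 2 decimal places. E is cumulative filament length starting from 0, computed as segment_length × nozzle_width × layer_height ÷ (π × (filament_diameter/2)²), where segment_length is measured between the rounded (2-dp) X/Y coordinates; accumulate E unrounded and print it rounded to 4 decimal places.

At z = 2.8 mm: the 22×7 cube contributes its full rectangle; the 4.5×21.5 cube at (8.5, 14.5) contributes its full rectangle; Taking the first minus the rest: starting from the 22×7 cube, the 4.5×21.5 cube at (8.5, 14.5) misses the remaining region (no effect) — 1 connected region; the cylinder at (1, 4.5) is absent (z outside [3, 17.5]); Taking the union: only that combined region is present, so the union is just that shape — 1 connected region. The outline is a single polygon with 4 vertices. Extrusion per mm of travel: 0.4 × 0.1 / (π × 0.875²) = 0.016630. Accumulating E over each segment gives final E = 0.9645.

G0 X0.00 Y0.00 Z2.80
G1 X22.00 Y0.00 E0.3659
G1 X22.00 Y7.00 E0.4823
G1 X0.00 Y7.00 E0.8481
G1 X0.00 Y0.00 E0.9645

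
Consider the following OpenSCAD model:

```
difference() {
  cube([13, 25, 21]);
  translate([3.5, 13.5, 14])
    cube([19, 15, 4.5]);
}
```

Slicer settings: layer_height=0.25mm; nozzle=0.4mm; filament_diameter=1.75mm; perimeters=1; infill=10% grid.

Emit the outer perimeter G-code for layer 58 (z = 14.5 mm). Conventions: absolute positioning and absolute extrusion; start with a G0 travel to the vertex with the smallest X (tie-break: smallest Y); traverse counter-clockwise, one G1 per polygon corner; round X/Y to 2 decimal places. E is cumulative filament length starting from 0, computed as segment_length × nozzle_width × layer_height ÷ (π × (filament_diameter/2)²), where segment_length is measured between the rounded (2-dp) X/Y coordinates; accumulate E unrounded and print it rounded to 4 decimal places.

G0 X0.00 Y0.00 Z14.50
G1 X13.00 Y0.00 E0.5405
G1 X13.00 Y13.50 E1.1017
G1 X3.50 Y13.50 E1.4967
G1 X3.50 Y25.00 E1.9748
G1 X0.00 Y25.00 E2.1203
G1 X0.00 Y0.00 E3.1597

At z = 14.5 mm: the cube (footprint 13×25) is included at this height; the cube at (3.5, 13.5) is present — its section is the full 19×15 rectangle; After the difference (first − rest): starting from the 13×25 cube, the 19×15 cube at (3.5, 13.5) partially overlaps it — only the 109.25 mm² overlap (of its 285.00 mm²) is removed, clipping the outline — 1 connected region. The outline is a single polygon with 6 vertices. Extrusion per mm of travel: 0.4 × 0.25 / (π × 0.875²) = 0.041575. Accumulating E over each segment gives final E = 3.1597.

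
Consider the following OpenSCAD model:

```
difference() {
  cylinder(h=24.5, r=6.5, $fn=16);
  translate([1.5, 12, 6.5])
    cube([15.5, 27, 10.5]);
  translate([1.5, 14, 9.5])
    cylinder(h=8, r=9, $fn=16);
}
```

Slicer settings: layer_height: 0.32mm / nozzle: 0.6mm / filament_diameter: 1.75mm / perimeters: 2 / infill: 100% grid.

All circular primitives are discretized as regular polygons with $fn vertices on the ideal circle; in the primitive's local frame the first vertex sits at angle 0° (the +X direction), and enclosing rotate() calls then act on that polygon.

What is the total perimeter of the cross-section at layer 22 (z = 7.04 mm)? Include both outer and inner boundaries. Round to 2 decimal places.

At z = 7.04 mm: the r=6.5 cylinder gives a regular 16-gon of circumradius 6.5 (constant along its height) (perimeter = 2·16·6.500·sin(180°/16) = 40.58 mm); the cube at (1.5, 12) is present — its section is the full 15.5×27 rectangle (perimeter 85.00 mm); the cylinder at (1.5, 14) is absent (z outside [9.5, 17.5]); After the difference (first − rest): starting from the r=6.5 cylinder, the 15.5×27 cube at (1.5, 12) misses the remaining region (no effect) — boundary = 40.58 mm. Overall, the cross-section is a single solid region. Total boundary length (outer) = 40.58 mm.

40.58 mm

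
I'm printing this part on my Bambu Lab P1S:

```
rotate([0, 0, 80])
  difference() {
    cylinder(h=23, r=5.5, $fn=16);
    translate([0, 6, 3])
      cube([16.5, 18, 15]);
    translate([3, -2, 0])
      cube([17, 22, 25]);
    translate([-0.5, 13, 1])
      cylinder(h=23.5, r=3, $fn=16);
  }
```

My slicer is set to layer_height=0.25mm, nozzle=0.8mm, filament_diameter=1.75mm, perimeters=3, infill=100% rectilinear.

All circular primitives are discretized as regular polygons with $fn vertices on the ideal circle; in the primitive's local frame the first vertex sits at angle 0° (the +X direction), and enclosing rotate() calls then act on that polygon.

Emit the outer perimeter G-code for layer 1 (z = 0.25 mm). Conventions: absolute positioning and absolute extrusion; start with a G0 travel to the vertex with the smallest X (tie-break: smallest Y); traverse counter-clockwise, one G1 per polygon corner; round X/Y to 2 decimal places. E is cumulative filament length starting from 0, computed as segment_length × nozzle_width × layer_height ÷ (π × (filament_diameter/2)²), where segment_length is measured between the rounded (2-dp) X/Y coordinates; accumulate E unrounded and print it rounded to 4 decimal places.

G0 X-5.42 Y0.96 Z0.25
G1 X-5.37 Y-1.19 E0.1788
G1 X-4.51 Y-3.15 E0.3568
G1 X-2.96 Y-4.64 E0.5356
G1 X-0.96 Y-5.42 E0.7141
G1 X1.19 Y-5.37 E0.8929
G1 X3.15 Y-4.51 E1.0709
G1 X4.64 Y-2.96 E1.2496
G1 X5.42 Y-0.96 E1.4281
G1 X5.37 Y1.19 E1.6070
G1 X4.51 Y3.15 E1.7849
G1 X2.96 Y4.64 E1.9637
G1 X2.86 Y4.68 E1.9727
G1 X2.49 Y2.61 E2.1475
G1 X-3.89 Y3.73 E2.6861
G1 X-4.64 Y2.96 E2.7755
G1 X-5.42 Y0.96 E2.9540

At z = 0.25 mm: the r=5.5 cylinder gives a regular 16-gon of circumradius 5.5 (constant along its height); the cube at (0, 6) is absent (z outside [3, 18]); the 17×22 cube at (3, -2) contributes its full rectangle; the cylinder at (-0.5, 13) is absent (z outside [1, 24.5]); Taking the first minus the rest: starting from the r=5.5 cylinder, the 17×22 cube at (3, -2) partially overlaps it — only the 12.34 mm² overlap (of its 374.00 mm²) is removed, clipping the outline — 1 connected region; (rotated 80° about Z; rotation is an isometry so areas/perimeters/island counts are preserved). The outline is a single polygon with 16 vertices. Extrusion per mm of travel: 0.8 × 0.25 / (π × 0.875²) = 0.083150. Accumulating E over each segment gives final E = 2.9540.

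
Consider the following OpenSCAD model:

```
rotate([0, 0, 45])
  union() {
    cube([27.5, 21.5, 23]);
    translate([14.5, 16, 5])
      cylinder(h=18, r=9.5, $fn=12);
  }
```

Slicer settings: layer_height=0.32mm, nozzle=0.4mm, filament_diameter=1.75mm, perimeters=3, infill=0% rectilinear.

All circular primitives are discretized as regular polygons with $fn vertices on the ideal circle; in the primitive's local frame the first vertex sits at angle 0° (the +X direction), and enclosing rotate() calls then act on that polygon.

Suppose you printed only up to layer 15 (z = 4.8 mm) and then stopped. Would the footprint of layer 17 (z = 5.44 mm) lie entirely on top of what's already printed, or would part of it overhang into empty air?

Compare the two slices. At z = 4.8: the 27.5×21.5 cube contributes its full rectangle (area 591.25 mm²); the cylinder at (14.5, 16) is not intersected at this z (z outside [5, 23]); Taking the union: only the 27.5×21.5 cube is present, so the union is just that shape — area = 591.25 mm²; (rotated 45° about Z; rotation is an isometry so areas/perimeters/island counts are preserved). At z = 5.44: the 27.5×21.5 cube contributes its full rectangle (area 591.25 mm²); the cylinder at (14.5, 16): section is a regular 12-gon, circumradius r=9.5 (area = (12/2)·9.500²·sin(360°/12) = 270.75 mm²); Taking the union: the regions partially overlap — summed areas 862.00 mm² minus the doubly-counted overlap 231.36 mm² gives 630.64 mm² — area = 630.64 mm²; (whole slice rotated 45° about Z — lengths, areas and connectivity unchanged). Checking containment: at z = 5.44 the cross-section extends beyond the z = 4.8 cross-section by about 39.39 mm².

part overhangs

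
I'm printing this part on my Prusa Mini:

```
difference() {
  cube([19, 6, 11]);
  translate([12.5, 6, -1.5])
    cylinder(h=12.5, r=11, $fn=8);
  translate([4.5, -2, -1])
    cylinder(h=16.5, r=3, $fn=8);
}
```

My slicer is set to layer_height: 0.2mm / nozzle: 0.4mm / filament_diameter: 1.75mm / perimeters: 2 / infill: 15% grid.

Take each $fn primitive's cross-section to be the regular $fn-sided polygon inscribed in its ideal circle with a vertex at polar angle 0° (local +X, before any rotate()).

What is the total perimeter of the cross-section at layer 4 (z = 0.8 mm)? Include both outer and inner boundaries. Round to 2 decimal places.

At z = 0.8 mm: the cube (footprint 19×6) is included at this height (perimeter 50.00 mm); the r=11 cylinder at (12.5, 6) gives a regular 8-gon of circumradius 11 (constant along its height) (perimeter = 2·8·11.000·sin(180°/8) = 67.35 mm); the r=3 cylinder at (4.5, -2) contributes a regular 8-gon of circumradius 3 (perimeter = 2·8·3.000·sin(180°/8) = 18.37 mm); Taking the first minus the rest: starting from the 19×6 cube, the r=11 cylinder at (12.5, 6) partially overlaps it — only the 97.54 mm² overlap (of its 342.24 mm²) is removed, clipping the outline; the r=3 cylinder at (4.5, -2) partially overlaps it — only the 0.62 mm² overlap (of its 25.46 mm²) is removed, clipping the outline — boundary = 17.17 mm. Overall, the cross-section is a single solid region. Total boundary length (outer) = 17.17 mm.

17.17 mm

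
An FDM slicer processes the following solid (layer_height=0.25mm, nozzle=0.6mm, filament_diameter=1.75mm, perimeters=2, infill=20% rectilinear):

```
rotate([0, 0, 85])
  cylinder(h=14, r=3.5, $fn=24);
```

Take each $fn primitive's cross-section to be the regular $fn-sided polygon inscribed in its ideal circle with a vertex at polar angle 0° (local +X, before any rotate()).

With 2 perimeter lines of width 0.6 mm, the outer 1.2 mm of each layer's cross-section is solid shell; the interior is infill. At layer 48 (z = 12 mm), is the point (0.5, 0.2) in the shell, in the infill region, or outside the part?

infill

At z = 12 mm: the cylinder: section is a regular 24-gon, circumradius r=3.5; (whole slice rotated 85° about Z — lengths, areas and connectivity unchanged). Overall, the cross-section is a single solid region. Undo the 85° rotation: the query point maps to (0.243, -0.481) in the un-rotated model frame. The nearest boundary edge runs (0.91, -3.38)→(1.75, -3.03); distance from the point to it = 2.93 mm. The point is inside the cross-section and 2.93 mm from the nearest boundary — more than the 1.2 mm shell width (2 × 0.6), so it's in the infill interior.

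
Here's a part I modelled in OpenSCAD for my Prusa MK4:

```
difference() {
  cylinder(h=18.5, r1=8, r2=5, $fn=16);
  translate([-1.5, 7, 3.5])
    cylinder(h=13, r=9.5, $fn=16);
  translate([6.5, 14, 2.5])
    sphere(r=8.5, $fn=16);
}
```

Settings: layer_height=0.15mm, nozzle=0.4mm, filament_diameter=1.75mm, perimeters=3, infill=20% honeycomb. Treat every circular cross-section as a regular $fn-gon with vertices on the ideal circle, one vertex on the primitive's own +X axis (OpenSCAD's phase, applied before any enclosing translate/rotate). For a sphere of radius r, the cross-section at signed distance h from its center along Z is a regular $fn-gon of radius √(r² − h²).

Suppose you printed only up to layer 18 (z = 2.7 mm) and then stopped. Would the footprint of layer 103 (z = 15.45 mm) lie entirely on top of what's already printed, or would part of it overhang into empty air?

entirely on top

Compare the two slices. At z = 2.7: the cone contributes a regular 16-gon of circumradius 7.562 (interpolated between r1=8 and r2=5 at t=0.146) (area = (16/2)·7.562²·sin(360°/16) = 175.07 mm²); the cylinder at (-1.5, 7) does not reach this height (z outside [3.5, 16.5]); the r=8.5 sphere at (6.5, 14) slices to a regular 16-gon of circumradius 8.498 (√(r²−h²) with h=0.2 from center) (area = (16/2)·8.498²·sin(360°/16) = 221.07 mm²); Taking the first minus the rest: starting from the cone (175.07 mm²), the r=8.5 sphere at (6.5, 14) partially overlaps it — only the 0.98 mm² overlap (of its 221.07 mm²) is removed, clipping the outline — area = 174.09 mm². At z = 15.45: the cone (r1=8→r2=5) has section circumradius 5.495 here — a regular 16-gon (area = (16/2)·5.495²·sin(360°/16) = 92.43 mm²); the r=9.5 cylinder at (-1.5, 7) contributes a regular 16-gon of circumradius 9.5 (area = (16/2)·9.500²·sin(360°/16) = 276.30 mm²); the sphere at (6.5, 14) is not intersected at this z (|z−center|=12.950 > r=8.5); After the difference (first − rest): starting from the cone (92.43 mm²), the r=9.5 cylinder at (-1.5, 7) partially overlaps it — only the 64.29 mm² overlap (of its 276.30 mm²) is removed, clipping the outline — area = 28.14 mm². Checking containment: the cross-section at z = 15.45 is a subset of the cross-section at z = 2.7.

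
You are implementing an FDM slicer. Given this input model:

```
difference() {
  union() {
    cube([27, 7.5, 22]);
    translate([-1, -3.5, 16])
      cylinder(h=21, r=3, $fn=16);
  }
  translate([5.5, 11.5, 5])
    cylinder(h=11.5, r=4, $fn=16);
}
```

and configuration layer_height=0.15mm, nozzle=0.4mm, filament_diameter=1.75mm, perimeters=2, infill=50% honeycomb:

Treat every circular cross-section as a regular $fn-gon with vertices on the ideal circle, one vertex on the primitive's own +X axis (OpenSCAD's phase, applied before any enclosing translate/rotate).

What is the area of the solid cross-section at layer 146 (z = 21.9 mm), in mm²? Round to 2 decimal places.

230.05 mm²

At z = 21.9 mm: the 27×7.5 cube contributes its full rectangle (area 202.50 mm²); the cylinder at (-1, -3.5): section is a regular 16-gon, circumradius r=3 (area = (16/2)·3.000²·sin(360°/16) = 27.55 mm²); Merging all regions: the 2 present regions are separate (no shared area or edge), so areas and boundary lengths simply add and each stays a separate island — area = 230.05 mm²; the cylinder at (5.5, 11.5) does not reach this height (z outside [5, 16.5]); Subtracting the remaining from the first: none of the subtracted shapes is present at this height, so that combined region is unchanged — area = 230.05 mm². Overall, the cross-section has 2 separate islands. Net area = 230.05 mm².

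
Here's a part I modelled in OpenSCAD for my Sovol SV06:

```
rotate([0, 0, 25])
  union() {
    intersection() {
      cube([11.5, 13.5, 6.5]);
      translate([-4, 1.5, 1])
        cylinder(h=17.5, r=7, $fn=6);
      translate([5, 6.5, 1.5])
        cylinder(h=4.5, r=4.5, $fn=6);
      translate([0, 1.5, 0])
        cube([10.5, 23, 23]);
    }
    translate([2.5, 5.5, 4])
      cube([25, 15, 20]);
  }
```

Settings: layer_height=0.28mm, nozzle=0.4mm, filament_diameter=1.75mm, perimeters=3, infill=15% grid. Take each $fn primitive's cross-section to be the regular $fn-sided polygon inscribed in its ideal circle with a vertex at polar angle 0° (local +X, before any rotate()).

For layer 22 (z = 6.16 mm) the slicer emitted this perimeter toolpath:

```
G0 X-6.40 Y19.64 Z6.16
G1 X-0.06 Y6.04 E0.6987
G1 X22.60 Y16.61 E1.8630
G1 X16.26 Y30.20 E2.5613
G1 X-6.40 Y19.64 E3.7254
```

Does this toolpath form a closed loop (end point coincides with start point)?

Start point (G0): (-6.40, 19.64). End point (last G1): the path returns to the start — closed.

yes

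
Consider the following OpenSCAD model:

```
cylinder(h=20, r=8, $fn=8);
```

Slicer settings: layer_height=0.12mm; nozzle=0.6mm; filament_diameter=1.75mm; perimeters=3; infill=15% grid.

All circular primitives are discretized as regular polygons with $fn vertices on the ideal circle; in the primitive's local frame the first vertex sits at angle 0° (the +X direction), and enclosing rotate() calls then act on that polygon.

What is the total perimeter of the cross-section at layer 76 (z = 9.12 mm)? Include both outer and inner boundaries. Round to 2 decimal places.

48.98 mm

At z = 9.12 mm: the r=8 cylinder contributes a regular 8-gon of circumradius 8 (perimeter = 2·8·8.000·sin(180°/8) = 48.98 mm). Overall, the cross-section is a single solid region. Total boundary length (outer) = 48.98 mm.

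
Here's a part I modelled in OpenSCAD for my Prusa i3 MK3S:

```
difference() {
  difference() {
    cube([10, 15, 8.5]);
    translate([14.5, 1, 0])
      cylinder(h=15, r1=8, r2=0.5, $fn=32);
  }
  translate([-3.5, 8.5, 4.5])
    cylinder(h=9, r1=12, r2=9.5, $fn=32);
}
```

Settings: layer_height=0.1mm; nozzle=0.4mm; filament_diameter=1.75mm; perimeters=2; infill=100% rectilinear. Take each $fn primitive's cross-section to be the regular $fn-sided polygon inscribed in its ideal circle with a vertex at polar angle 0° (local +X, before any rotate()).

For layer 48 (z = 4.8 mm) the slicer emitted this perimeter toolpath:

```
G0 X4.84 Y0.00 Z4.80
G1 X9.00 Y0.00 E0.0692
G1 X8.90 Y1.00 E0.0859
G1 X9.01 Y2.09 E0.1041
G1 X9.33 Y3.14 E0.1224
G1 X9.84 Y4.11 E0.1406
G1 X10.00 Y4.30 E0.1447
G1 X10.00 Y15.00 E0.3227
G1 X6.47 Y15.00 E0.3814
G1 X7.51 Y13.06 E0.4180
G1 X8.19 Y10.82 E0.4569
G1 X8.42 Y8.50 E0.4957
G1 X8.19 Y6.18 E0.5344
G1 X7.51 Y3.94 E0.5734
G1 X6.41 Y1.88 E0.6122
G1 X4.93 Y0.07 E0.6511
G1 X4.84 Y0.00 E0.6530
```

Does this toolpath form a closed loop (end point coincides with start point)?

yes

Start point (G0): (4.84, 0.00). End point (last G1): the path returns to the start — closed.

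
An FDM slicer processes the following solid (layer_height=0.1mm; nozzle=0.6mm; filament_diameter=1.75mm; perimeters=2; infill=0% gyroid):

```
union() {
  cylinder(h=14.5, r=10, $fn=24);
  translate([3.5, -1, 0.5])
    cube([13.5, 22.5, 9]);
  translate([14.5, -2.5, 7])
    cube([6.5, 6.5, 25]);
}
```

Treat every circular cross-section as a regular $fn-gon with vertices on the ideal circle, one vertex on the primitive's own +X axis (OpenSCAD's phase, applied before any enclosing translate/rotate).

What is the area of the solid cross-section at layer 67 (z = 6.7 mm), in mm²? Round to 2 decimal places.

At z = 6.7 mm: the cylinder: section is a regular 24-gon, circumradius r=10 (area = (24/2)·10.000²·sin(360°/24) = 310.58 mm²); the cube at (3.5, -1) (footprint 13.5×22.5) is included at this height (area 303.75 mm²); the cube at (14.5, -2.5) is absent (z outside [7, 32]); Merging all regions: the regions partially overlap — summed areas 614.33 mm² minus the doubly-counted overlap 50.00 mm² gives 564.33 mm² — area = 564.33 mm². Overall, the cross-section is a single solid region. Net area = 564.33 mm².

564.33 mm²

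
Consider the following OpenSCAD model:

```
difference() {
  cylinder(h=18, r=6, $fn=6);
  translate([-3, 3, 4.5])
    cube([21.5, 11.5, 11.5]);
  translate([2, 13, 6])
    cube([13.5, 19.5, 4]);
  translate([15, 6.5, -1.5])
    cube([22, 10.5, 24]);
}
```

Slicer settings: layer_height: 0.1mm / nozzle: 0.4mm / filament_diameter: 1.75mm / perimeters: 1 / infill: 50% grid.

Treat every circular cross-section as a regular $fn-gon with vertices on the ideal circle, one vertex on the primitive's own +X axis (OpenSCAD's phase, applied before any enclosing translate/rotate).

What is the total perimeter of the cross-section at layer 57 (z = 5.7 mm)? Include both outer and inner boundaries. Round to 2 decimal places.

36.93 mm

At z = 5.7 mm: the cylinder: section is a regular 6-gon, circumradius r=6 (perimeter = 2·6·6.000·sin(180°/6) = 36.00 mm); the 21.5×11.5 cube at (-3, 3) contributes its full rectangle (perimeter 66.00 mm); the cube at (2, 13) is absent (z outside [6, 10]); the cube at (15, 6.5) (footprint 22×10.5) is included at this height (perimeter 65.00 mm); Subtracting the remaining from the first: starting from the r=6 cylinder, the 21.5×11.5 cube at (-3, 3) partially overlaps it — only the 14.57 mm² overlap (of its 247.25 mm²) is removed, clipping the outline; the 22×10.5 cube at (15, 6.5) misses the remaining region (no effect) — boundary = 36.93 mm. Overall, the cross-section is a single solid region. Total boundary length (outer) = 36.93 mm.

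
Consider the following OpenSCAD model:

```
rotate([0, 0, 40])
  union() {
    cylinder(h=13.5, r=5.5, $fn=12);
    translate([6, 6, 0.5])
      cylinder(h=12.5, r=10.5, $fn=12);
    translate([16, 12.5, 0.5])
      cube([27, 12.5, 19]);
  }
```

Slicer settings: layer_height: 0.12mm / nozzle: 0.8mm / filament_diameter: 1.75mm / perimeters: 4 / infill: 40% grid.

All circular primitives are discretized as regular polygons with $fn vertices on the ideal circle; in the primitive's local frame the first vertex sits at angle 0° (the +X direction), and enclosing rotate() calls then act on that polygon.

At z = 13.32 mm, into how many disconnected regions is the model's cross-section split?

At z = 13.32 mm: the r=5.5 cylinder contributes a regular 12-gon of circumradius 5.5; the cylinder at (6, 6) is not intersected at this z (z outside [0.5, 13]); the 27×12.5 cube at (16, 12.5) contributes its full rectangle; Merging all regions: the 2 present regions are separate (no shared area or edge), so areas and boundary lengths simply add and each stays a separate island — 2 connected regions; (rotated 40° about Z; rotation is an isometry so areas/perimeters/island counts are preserved). The result has 2 disconnected regions.

2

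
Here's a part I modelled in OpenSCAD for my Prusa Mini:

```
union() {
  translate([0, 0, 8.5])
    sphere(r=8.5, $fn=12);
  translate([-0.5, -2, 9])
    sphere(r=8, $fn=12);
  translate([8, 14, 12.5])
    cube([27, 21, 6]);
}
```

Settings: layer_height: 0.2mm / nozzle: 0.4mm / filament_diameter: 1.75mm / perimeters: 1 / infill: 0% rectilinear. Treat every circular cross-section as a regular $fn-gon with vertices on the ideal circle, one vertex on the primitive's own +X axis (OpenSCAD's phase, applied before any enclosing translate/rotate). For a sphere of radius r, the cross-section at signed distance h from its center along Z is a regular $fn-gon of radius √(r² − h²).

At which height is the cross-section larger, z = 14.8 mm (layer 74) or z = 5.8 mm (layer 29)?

layer 74 (z = 14.8 mm)

Layer 74 (z = 14.8): the sphere: section is a regular 12-gon, circumradius = √(r²−h²) = √(8.5²−6.3²) = 5.706 (area = (12/2)·5.706²·sin(360°/12) = 97.68 mm²); the r=8 sphere at (-0.5, -2) contributes a regular 12-gon of circumradius √(8²−5.8²) = 5.510 (area = (12/2)·5.510²·sin(360°/12) = 91.08 mm²); the cube at (8, 14) (footprint 27×21) is included at this height (area 567.00 mm²); Merging all regions: the regions partially overlap — summed areas 755.76 mm² minus the doubly-counted overlap 71.82 mm² gives 683.94 mm² — area = 683.94 mm². So its area = 683.94 mm². Layer 29 (z = 5.8): the r=8.5 sphere contributes a regular 12-gon of circumradius √(8.5²−2.7²) = 8.060 (area = (12/2)·8.060²·sin(360°/12) = 194.88 mm²); the r=8 sphere at (-0.5, -2) slices to a regular 12-gon of circumradius 7.332 (√(r²−h²) with h=3.2 from center) (area = (12/2)·7.332²·sin(360°/12) = 161.28 mm²); the cube at (8, 14) is not intersected at this z (z outside [12.5, 18.5]); Taking the union: the regions partially overlap — summed areas 356.16 mm² minus the doubly-counted overlap 145.09 mm² gives 211.07 mm² — area = 211.07 mm². So its area = 211.07 mm². Layer 74 is larger (683.94 vs 211.07 mm²).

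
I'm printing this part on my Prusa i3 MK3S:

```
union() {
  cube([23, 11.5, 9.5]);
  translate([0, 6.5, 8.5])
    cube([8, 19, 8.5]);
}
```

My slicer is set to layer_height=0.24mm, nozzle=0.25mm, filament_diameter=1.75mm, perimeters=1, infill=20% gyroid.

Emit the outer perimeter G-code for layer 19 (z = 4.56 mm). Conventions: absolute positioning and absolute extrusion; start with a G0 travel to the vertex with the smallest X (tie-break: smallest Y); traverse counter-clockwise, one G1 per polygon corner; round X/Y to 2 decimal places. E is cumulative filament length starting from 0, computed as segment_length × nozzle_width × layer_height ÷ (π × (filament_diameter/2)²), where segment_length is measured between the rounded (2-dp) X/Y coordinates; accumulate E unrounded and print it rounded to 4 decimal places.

G0 X0.00 Y0.00 Z4.56
G1 X23.00 Y0.00 E0.5737
G1 X23.00 Y11.50 E0.8606
G1 X0.00 Y11.50 E1.4343
G1 X0.00 Y0.00 E1.7212

At z = 4.56 mm: the cube is present — its section is the full 23×11.5 rectangle; the cube at (0, 6.5) is not intersected at this z (z outside [8.5, 17]); Combining (union): only the 23×11.5 cube is present, so the union is just that shape — 1 connected region. The outline is a single polygon with 4 vertices. Extrusion per mm of travel: 0.25 × 0.24 / (π × 0.875²) = 0.024945. Accumulating E over each segment gives final E = 1.7212.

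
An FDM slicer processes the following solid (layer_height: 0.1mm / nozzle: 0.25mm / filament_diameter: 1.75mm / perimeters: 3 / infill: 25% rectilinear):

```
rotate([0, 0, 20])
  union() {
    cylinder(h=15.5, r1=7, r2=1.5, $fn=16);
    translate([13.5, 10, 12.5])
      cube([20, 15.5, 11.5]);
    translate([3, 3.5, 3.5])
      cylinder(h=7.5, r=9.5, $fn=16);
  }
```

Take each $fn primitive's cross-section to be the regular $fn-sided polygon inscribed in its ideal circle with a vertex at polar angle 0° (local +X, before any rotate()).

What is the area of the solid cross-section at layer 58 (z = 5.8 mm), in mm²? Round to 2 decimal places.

276.53 mm²

At z = 5.8 mm: the cone (r1=7→r2=1.5) has section circumradius 4.942 here — a regular 16-gon (area = (16/2)·4.942²·sin(360°/16) = 74.77 mm²); the cube at (13.5, 10) does not reach this height (z outside [12.5, 24]); the cylinder at (3, 3.5): section is a regular 16-gon, circumradius r=9.5 (area = (16/2)·9.500²·sin(360°/16) = 276.30 mm²); Taking the union: the regions partially overlap — summed areas 351.07 mm² minus the doubly-counted overlap 74.54 mm² gives 276.53 mm² — area = 276.53 mm²; (rotated 20° about Z; rotation is an isometry so areas/perimeters/island counts are preserved). Overall, the cross-section is a single solid region. Net area = 276.53 mm².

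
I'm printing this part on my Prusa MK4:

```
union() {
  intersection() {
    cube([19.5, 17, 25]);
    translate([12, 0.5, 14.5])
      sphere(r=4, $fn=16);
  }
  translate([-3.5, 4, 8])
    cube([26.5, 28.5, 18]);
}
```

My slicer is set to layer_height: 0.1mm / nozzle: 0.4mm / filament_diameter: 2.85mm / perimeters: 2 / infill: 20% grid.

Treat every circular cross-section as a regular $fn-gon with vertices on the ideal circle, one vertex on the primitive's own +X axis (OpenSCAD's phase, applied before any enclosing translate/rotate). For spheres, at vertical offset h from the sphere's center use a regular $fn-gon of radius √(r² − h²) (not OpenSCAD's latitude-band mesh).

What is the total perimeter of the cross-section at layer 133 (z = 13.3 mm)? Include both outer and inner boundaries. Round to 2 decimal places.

At z = 13.3 mm: the cube (footprint 19.5×17) is included at this height (perimeter 73.00 mm); the r=4 sphere at (12, 0.5) contributes a regular 16-gon of circumradius √(4²−1.2²) = 3.816 (perimeter = 2·16·3.816·sin(180°/16) = 23.82 mm); Keeping only the common overlap: the r=4 sphere at (12, 0.5) partially overlaps the 19.5×17 cube; clipping to the common part keeps 26.05 mm² — boundary = 20.36 mm; the cube at (-3.5, 4) is present — its section is the full 26.5×28.5 rectangle (perimeter 110.00 mm); Taking the union: the regions partially overlap (shared area 0.50 mm²), so the edge portions inside another operand are dropped and the merged outline is re-measured after clipping — boundary = 124.30 mm. Overall, the cross-section is a single solid region. Total boundary length (outer) = 124.30 mm.

124.30 mm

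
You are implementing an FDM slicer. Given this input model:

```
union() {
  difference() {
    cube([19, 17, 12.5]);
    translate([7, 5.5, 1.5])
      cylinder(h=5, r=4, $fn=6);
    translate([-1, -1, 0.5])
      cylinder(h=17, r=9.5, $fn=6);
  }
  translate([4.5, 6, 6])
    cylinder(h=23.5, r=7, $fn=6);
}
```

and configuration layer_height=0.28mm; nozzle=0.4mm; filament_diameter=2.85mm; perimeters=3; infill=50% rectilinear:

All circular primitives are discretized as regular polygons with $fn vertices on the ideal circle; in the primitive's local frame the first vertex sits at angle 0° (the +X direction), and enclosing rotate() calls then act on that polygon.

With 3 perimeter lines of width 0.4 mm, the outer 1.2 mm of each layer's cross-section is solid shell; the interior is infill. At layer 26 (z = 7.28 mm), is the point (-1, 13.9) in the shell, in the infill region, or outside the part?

At z = 7.28 mm: the cube (footprint 19×17) is included at this height; the cylinder at (7, 5.5) does not reach this height (z outside [1.5, 6.5]); the cylinder at (-1, -1): section is a regular 6-gon, circumradius r=9.5; Taking the first minus the rest: starting from the 19×17 cube, the r=9.5 cylinder at (-1, -1) partially overlaps it — only the 42.18 mm² overlap (of its 234.48 mm²) is removed, clipping the outline — 1 connected region; the r=7 cylinder at (4.5, 6) gives a regular 6-gon of circumradius 7 (constant along its height); Merging all regions: the regions partially overlap (shared area 74.67 mm²), so overlapping operands fuse into one piece — 1 connected region. Overall, the cross-section is a single solid region. The nearest boundary edge runs (0.00, 10.33)→(0.00, 17.00); distance from the point to it = 1.00 mm. The point is not inside any of the regions above, so it lies outside the cross-section (1.00 mm from the nearest boundary).

outside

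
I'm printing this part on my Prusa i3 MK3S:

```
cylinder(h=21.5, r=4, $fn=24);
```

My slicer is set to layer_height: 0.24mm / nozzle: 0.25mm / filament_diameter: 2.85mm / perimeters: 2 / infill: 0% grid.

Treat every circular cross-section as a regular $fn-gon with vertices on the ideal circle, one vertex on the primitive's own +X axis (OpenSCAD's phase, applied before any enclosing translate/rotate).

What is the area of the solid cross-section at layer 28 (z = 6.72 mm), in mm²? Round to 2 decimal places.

At z = 6.72 mm: the r=4 cylinder gives a regular 24-gon of circumradius 4 (constant along its height) (area = (24/2)·4.000²·sin(360°/24) = 49.69 mm²). Overall, the cross-section is a single solid region. Net area = 49.69 mm².

49.69 mm²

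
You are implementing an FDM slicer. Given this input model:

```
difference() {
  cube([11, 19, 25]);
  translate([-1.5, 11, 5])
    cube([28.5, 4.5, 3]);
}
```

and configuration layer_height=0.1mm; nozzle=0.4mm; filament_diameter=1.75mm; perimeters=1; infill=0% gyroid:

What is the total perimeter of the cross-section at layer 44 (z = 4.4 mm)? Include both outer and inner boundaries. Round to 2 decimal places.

At z = 4.4 mm: the cube is present — its section is the full 11×19 rectangle (perimeter 60.00 mm); the cube at (-1.5, 11) is not intersected at this z (z outside [5, 8]); Taking the first minus the rest: none of the subtracted shapes is present at this height, so the 11×19 cube is unchanged — boundary = 60.00 mm. Overall, the cross-section is a single solid region. Total boundary length (outer) = 60.00 mm.

60.00 mm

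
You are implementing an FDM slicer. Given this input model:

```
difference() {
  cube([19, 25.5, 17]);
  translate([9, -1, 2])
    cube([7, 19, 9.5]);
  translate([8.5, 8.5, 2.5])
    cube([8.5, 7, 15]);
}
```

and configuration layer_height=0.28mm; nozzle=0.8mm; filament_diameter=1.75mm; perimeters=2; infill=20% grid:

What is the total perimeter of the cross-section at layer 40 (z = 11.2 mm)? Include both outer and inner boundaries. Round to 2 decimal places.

128.00 mm

At z = 11.2 mm: the cube (footprint 19×25.5) is included at this height (perimeter 89.00 mm); the cube at (9, -1) (footprint 7×19) is included at this height (perimeter 52.00 mm); the cube at (8.5, 8.5) is present — its section is the full 8.5×7 rectangle (perimeter 31.00 mm); Subtracting the remaining from the first: starting from the 19×25.5 cube, the 7×19 cube at (9, -1) partially overlaps it — only the 126.00 mm² overlap (of its 133.00 mm²) is removed, clipping the outline; the 8.5×7 cube at (8.5, 8.5) partially overlaps it — only the 10.50 mm² overlap (of its 59.50 mm²) is removed, clipping the outline — boundary = 128.00 mm. Overall, the cross-section is a single solid region. Total boundary length (outer) = 128.00 mm.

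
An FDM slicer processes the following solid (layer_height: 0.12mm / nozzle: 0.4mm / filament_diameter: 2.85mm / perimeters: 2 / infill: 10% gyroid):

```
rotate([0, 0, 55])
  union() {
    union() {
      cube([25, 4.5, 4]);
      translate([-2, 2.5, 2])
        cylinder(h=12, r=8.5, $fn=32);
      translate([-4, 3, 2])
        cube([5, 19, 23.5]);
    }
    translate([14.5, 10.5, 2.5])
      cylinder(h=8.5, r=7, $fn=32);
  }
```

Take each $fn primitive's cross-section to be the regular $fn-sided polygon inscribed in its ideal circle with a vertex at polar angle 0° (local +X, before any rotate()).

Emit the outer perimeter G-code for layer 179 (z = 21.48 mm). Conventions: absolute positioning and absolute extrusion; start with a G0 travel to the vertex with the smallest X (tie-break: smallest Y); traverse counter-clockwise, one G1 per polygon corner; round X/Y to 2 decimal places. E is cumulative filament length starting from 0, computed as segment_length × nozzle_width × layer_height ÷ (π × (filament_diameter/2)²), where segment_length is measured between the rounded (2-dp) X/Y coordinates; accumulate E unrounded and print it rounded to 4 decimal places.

G0 X-20.32 Y9.34 Z21.48
G1 X-4.75 Y-1.56 E0.1430
G1 X-1.88 Y2.54 E0.1807
G1 X-17.45 Y13.44 E0.3237
G1 X-20.32 Y9.34 E0.3613

At z = 21.48 mm: the cube does not reach this height (z outside [0, 4]); the cylinder at (-2, 2.5) does not reach this height (z outside [2, 14]); the cube at (-4, 3) is present — its section is the full 5×19 rectangle; Combining (union): only the 5×19 cube at (-4, 3) is present, so the union is just that shape — 1 connected region; the cylinder at (14.5, 10.5) is absent (z outside [2.5, 11]); Taking the union: only the result so far is present, so the union is just that shape — 1 connected region; (whole slice rotated 55° about Z — lengths, areas and connectivity unchanged). The outline is a single polygon with 4 vertices. Extrusion per mm of travel: 0.4 × 0.12 / (π × 1.425²) = 0.007524. Accumulating E over each segment gives final E = 0.3613.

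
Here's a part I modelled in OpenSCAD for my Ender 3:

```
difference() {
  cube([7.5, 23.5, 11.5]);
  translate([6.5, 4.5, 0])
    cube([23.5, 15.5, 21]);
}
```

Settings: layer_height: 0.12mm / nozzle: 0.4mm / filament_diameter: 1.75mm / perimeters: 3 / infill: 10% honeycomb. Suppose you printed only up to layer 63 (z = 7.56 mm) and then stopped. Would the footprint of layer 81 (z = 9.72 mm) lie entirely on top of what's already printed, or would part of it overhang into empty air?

Compare the two slices. At z = 7.56: the cube (footprint 7.5×23.5) is included at this height (area 176.25 mm²); the cube at (6.5, 4.5) (footprint 23.5×15.5) is included at this height (area 364.25 mm²); Subtracting the remaining from the first: starting from the 7.5×23.5 cube (176.25 mm²), the 23.5×15.5 cube at (6.5, 4.5) partially overlaps it — only the 15.50 mm² overlap (of its 364.25 mm²) is removed, clipping the outline — area = 160.75 mm². At z = 9.72: the cube (footprint 7.5×23.5) is included at this height (area 176.25 mm²); the cube at (6.5, 4.5) (footprint 23.5×15.5) is included at this height (area 364.25 mm²); Subtracting the remaining from the first: starting from the 7.5×23.5 cube (176.25 mm²), the 23.5×15.5 cube at (6.5, 4.5) partially overlaps it — only the 15.50 mm² overlap (of its 364.25 mm²) is removed, clipping the outline — area = 160.75 mm². Checking containment: the cross-section at z = 9.72 is a subset of the cross-section at z = 7.56.

entirely on top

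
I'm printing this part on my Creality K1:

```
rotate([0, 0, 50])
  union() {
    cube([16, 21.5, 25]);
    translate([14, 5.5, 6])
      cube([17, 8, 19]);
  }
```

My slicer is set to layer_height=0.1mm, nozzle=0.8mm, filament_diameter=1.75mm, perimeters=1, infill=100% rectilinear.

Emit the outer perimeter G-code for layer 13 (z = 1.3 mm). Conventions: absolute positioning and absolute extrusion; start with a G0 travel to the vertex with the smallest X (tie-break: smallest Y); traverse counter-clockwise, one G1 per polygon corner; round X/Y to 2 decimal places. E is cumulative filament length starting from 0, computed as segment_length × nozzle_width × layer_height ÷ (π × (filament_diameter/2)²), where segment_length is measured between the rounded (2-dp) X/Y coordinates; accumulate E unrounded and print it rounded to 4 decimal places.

G0 X-16.47 Y13.82 Z1.30
G1 X0.00 Y0.00 E0.7151
G1 X10.28 Y12.26 E1.2472
G1 X-6.19 Y26.08 E1.9623
G1 X-16.47 Y13.82 E2.4945

At z = 1.3 mm: the cube (footprint 16×21.5) is included at this height; the cube at (14, 5.5) is absent (z outside [6, 25]); Combining (union): only the 16×21.5 cube is present, so the union is just that shape — 1 connected region; (rotated 50° about Z; rotation is an isometry so areas/perimeters/island counts are preserved). The outline is a single polygon with 4 vertices. Extrusion per mm of travel: 0.8 × 0.1 / (π × 0.875²) = 0.033260. Accumulating E over each segment gives final E = 2.4945.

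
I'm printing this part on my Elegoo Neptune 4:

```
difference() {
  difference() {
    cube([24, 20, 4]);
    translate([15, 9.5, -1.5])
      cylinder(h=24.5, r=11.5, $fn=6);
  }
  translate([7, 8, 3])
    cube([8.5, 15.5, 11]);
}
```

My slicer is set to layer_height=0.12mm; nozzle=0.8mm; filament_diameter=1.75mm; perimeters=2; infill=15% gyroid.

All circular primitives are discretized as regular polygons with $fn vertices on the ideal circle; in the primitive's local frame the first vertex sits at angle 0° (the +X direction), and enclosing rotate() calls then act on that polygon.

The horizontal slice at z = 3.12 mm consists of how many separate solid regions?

3

At z = 3.12 mm: the cube is present — its section is the full 24×20 rectangle; the r=11.5 cylinder at (15, 9.5) gives a regular 6-gon of circumradius 11.5 (constant along its height); Taking the first minus the rest: starting from the 24×20 cube, the r=11.5 cylinder at (15, 9.5) partially overlaps it — only the 327.37 mm² overlap (of its 343.60 mm²) is removed, clipping the outline — 2 connected regions; the 8.5×15.5 cube at (7, 8) contributes its full rectangle; Taking the first minus the rest: starting from that combined region, the 8.5×15.5 cube at (7, 8) partially overlaps it — only the 8.98 mm² overlap (of its 131.75 mm²) is removed, clipping the outline — 3 connected regions. The result has 3 disconnected regions.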